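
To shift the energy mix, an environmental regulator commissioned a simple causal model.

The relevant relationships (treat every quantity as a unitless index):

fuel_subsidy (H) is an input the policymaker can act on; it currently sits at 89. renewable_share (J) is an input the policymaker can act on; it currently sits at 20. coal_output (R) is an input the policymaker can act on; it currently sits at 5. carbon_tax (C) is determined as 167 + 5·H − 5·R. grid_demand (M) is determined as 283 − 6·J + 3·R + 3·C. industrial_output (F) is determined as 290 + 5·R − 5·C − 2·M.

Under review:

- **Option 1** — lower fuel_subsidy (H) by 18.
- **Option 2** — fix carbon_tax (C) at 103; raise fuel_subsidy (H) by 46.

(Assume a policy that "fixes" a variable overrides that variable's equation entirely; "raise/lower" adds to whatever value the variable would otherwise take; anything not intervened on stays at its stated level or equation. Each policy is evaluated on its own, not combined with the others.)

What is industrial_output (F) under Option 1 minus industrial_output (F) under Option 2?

-4334

Option 1 (H − 18):
  H = 89 − 18 = 71
  J = 20
  R = 5
  C = 167 + 5·71 − 5·5 = 497
  M = 283 − 6·20 + 3·5 + 3·497 = 1669
  F = 290 + 5·5 − 5·497 − 2·1669 = -5508
Option 2 (C := 103, H + 46):
  H = 89 + 46 = 135
  J = 20
  R = 5
  C = 103
  M = 283 − 6·20 + 3·5 + 3·103 = 487
  F = 290 + 5·5 − 5·103 − 2·487 = -1174
F: -5508 − (-1174) = -4334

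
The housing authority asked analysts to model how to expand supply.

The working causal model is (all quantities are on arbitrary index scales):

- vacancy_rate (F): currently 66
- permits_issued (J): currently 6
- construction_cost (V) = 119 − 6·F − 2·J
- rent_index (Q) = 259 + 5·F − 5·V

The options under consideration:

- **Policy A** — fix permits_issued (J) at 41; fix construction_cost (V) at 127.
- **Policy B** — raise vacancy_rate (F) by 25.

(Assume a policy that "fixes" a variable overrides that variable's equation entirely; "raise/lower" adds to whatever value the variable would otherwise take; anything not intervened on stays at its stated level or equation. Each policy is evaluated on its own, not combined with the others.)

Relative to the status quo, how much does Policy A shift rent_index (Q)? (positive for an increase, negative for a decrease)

Baseline:
  F = 66
  J = 6
  V = 119 − 6·66 − 2·6 = -289
  Q = 259 + 5·66 − 5·(-289) = 2034
Policy A (J := 41, V := 127):
  F = 66
  J = 41
  V = 127
  Q = 259 + 5·66 − 5·127 = -46
Change in Q: -46 − 2034 = -2080

-2080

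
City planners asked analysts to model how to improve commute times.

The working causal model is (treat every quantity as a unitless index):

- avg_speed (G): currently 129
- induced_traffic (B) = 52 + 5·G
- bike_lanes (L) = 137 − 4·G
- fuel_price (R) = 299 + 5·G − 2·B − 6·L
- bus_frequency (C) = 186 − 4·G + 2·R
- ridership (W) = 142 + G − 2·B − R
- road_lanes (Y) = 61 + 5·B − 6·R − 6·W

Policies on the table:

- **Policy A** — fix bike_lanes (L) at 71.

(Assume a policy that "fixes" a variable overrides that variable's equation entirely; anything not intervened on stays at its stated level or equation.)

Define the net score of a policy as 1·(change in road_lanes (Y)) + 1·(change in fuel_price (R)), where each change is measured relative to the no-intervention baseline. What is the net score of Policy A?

-2700

Baseline:
  G = 129
  B = 52 + 5·129 = 697
  L = 137 − 4·129 = -379
  R = 299 + 5·129 − 2·697 − 6·(-379) = 1824
  W = 142 + 129 − 2·697 − 1824 = -2947
  Y = 61 + 5·697 − 6·1824 − 6·(-2947) = 10284
Policy A (L := 71):
  G = 129
  B = 52 + 5·129 = 697
  L = 71
  R = 299 + 5·129 − 2·697 − 6·71 = -876
  W = 142 + 129 − 2·697 − (-876) = -247
  Y = 61 + 5·697 − 6·(-876) − 6·(-247) = 10284
ΔY = 10284 − 10284 = 0; ΔR = -876 − 1824 = -2700
Score = 1·0 + 1·(-2700) = -2700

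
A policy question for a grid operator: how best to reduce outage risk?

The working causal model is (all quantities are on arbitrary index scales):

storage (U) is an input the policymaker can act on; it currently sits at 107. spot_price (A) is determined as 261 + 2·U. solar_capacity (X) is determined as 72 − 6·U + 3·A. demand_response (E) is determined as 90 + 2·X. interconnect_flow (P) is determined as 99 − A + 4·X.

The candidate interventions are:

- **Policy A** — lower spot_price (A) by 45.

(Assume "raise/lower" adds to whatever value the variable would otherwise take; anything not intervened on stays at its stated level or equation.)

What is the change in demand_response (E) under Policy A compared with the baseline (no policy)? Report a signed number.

Baseline:
  U = 107
  A = 261 + 2·107 = 475
  X = 72 − 6·107 + 3·475 = 855
  E = 90 + 2·855 = 1800
Policy A (A − 45):
  U = 107
  A = 261 + 2·107 (−45 from intervention) = 430
  X = 72 − 6·107 + 3·430 = 720
  E = 90 + 2·720 = 1530
Change in E: 1530 − 1800 = -270

-270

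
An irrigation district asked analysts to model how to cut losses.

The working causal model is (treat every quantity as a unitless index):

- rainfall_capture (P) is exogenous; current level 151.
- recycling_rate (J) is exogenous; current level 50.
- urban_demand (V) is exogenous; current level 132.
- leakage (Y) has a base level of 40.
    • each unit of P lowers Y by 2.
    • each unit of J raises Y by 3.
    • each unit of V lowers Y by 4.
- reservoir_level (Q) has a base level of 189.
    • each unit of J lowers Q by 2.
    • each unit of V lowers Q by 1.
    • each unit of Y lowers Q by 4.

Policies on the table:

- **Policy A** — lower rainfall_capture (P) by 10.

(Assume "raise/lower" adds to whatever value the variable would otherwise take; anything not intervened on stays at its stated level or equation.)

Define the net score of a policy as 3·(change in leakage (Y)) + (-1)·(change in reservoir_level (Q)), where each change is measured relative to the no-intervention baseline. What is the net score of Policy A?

140

Baseline:
  P = 151
  J = 50
  V = 132
  Y = 40 − 2·151 + 3·50 − 4·132 = -640
  Q = 189 − 2·50 − 132 − 4·(-640) = 2517
Policy A (P − 10):
  P = 151 − 10 = 141
  J = 50
  V = 132
  Y = 40 − 2·141 + 3·50 − 4·132 = -620
  Q = 189 − 2·50 − 132 − 4·(-620) = 2437
ΔY = -620 − (-640) = 20; ΔQ = 2437 − 2517 = -80
Score = 3·20 + (-1)·(-80) = 140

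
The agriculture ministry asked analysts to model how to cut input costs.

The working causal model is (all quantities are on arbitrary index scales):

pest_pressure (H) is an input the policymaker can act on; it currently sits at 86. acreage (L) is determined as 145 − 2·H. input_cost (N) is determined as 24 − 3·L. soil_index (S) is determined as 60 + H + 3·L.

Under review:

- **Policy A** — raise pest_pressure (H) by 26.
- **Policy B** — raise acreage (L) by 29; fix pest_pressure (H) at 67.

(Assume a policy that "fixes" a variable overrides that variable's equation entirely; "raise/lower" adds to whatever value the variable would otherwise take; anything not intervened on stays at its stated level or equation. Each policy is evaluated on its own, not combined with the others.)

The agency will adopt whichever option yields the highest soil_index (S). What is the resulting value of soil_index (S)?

Policy A (H + 26):
  H = 86 + 26 = 112
  L = 145 − 2·112 = -79
  S = 60 + 112 + 3·(-79) = -65
Policy B (L + 29, H := 67):
  H = 67
  L = 145 − 2·67 (+29 from intervention) = 40
  S = 60 + 67 + 3·40 = 247
Comparing — Policy A: S=-65, Policy B: S=247. Highest is 247 (Policy B).

247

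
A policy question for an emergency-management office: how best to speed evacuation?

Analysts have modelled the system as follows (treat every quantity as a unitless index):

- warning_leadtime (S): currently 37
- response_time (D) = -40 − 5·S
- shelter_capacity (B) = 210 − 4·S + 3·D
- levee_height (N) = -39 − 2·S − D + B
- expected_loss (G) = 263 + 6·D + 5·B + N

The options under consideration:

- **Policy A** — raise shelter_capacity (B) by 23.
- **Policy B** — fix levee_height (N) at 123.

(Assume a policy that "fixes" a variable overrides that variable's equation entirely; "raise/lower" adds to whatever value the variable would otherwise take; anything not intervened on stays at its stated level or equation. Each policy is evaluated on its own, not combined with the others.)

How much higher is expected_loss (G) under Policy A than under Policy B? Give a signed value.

Policy A (B + 23):
  S = 37
  D = -40 − 5·37 = -225
  B = 210 − 4·37 + 3·(-225) (+23 from intervention) = -590
  N = -39 − 2·37 − (-225) + (-590) = -478
  G = 263 + 6·(-225) + 5·(-590) + (-478) = -4515
Policy B (N := 123):
  S = 37
  D = -40 − 5·37 = -225
  B = 210 − 4·37 + 3·(-225) = -613
  N = 123
  G = 263 + 6·(-225) + 5·(-613) + 123 = -4029
G: -4515 − (-4029) = -486

-486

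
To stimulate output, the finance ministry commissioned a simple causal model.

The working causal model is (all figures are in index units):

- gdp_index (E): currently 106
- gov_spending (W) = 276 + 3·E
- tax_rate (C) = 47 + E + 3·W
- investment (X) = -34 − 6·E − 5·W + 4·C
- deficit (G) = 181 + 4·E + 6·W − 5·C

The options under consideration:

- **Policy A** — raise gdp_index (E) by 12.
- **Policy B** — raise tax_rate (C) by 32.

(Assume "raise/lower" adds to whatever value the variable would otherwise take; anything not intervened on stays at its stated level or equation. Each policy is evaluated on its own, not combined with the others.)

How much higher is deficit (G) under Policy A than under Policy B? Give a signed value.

-176

Policy A (E + 12):
  E = 106 + 12 = 118
  W = 276 + 3·118 = 630
  C = 47 + 118 + 3·630 = 2055
  G = 181 + 4·118 + 6·630 − 5·2055 = -5842
Policy B (C + 32):
  E = 106
  W = 276 + 3·106 = 594
  C = 47 + 106 + 3·594 (+32 from intervention) = 1967
  G = 181 + 4·106 + 6·594 − 5·1967 = -5666
G: -5842 − (-5666) = -176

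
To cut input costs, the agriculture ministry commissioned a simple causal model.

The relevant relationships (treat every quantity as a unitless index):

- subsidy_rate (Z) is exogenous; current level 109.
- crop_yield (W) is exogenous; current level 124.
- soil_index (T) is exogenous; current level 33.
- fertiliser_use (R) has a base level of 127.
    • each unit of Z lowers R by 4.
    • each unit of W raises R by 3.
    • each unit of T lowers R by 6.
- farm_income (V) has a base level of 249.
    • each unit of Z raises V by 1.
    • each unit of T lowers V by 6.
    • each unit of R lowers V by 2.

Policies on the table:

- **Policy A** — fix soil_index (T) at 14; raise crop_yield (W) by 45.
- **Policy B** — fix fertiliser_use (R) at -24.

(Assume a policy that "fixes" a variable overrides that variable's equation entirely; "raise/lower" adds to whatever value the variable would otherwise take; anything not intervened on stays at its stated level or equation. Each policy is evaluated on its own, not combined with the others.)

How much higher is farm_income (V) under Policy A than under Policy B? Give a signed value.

-162

Policy A (T := 14, W + 45):
  Z = 109
  W = 124 + 45 = 169
  T = 14
  R = 127 − 4·109 + 3·169 − 6·14 = 114
  V = 249 + 109 − 6·14 − 2·114 = 46
Policy B (R := -24):
  Z = 109
  W = 124
  T = 33
  R = -24
  V = 249 + 109 − 6·33 − 2·(-24) = 208
V: 46 − 208 = -162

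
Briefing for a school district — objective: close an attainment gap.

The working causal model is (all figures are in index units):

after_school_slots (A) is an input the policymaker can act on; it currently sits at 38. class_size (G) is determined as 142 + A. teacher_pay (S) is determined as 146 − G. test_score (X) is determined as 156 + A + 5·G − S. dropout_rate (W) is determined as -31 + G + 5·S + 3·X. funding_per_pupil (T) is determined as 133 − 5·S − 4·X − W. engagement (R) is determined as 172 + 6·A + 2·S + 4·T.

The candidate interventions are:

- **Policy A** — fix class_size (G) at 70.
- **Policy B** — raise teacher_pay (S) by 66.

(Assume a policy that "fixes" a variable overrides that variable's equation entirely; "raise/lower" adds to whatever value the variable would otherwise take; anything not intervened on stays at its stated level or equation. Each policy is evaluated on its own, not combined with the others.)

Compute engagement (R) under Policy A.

Policy A (G := 70):
  A = 38
  G = 70
  S = 146 − 70 = 76
  X = 156 + 38 + 5·70 − 76 = 468
  W = -31 + 70 + 5·76 + 3·468 = 1823
  T = 133 − 5·76 − 4·468 − 1823 = -3942
  R = 172 + 6·38 + 2·76 + 4·(-3942) = -15216

-15216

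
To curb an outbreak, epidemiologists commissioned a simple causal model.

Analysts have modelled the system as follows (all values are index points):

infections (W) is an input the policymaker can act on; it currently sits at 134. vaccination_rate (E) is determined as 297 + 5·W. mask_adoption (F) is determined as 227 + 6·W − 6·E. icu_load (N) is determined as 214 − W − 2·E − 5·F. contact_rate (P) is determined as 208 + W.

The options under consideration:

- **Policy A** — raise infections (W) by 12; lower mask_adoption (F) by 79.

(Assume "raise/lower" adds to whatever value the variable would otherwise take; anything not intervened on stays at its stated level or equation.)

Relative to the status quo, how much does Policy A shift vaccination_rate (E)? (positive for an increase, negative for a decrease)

60

Baseline:
  W = 134
  E = 297 + 5·134 = 967
Policy A (W + 12, F − 79):
  W = 134 + 12 = 146
  E = 297 + 5·146 = 1027
Change in E: 1027 − 967 = 60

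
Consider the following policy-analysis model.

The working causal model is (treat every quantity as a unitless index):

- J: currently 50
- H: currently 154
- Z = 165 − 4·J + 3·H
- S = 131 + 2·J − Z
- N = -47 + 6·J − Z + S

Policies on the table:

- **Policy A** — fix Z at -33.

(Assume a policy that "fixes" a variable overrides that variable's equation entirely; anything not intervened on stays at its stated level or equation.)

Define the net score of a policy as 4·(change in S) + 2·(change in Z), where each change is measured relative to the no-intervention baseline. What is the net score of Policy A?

920

Baseline:
  J = 50
  H = 154
  Z = 165 − 4·50 + 3·154 = 427
  S = 131 + 2·50 − 427 = -196
Policy A (Z := -33):
  J = 50
  H = 154
  Z = -33
  S = 131 + 2·50 − (-33) = 264
ΔS = 264 − (-196) = 460; ΔZ = -33 − 427 = -460
Score = 4·460 + 2·(-460) = 920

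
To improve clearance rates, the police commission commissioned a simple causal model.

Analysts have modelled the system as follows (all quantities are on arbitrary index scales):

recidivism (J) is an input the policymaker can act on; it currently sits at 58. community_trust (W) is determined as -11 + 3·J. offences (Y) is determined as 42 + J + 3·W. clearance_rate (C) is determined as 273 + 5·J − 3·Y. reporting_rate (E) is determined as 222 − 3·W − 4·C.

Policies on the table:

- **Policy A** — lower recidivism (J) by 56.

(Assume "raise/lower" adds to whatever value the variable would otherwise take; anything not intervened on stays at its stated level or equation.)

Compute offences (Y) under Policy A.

29

Policy A (J − 56):
  J = 58 − 56 = 2
  W = -11 + 3·2 = -5
  Y = 42 + 2 + 3·(-5) = 29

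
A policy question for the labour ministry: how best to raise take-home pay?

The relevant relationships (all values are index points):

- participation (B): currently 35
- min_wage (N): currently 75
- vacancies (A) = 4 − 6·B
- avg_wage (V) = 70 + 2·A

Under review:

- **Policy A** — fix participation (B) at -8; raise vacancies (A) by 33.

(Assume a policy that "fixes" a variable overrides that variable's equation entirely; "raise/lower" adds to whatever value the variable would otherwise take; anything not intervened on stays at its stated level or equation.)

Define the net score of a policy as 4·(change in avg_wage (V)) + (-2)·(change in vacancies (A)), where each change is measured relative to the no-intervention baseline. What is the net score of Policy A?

Baseline:
  B = 35
  A = 4 − 6·35 = -206
  V = 70 + 2·(-206) = -342
Policy A (B := -8, A + 33):
  B = -8
  A = 4 − 6·(-8) (+33 from intervention) = 85
  V = 70 + 2·85 = 240
ΔV = 240 − (-342) = 582; ΔA = 85 − (-206) = 291
Score = 4·582 + (-2)·291 = 1746

1746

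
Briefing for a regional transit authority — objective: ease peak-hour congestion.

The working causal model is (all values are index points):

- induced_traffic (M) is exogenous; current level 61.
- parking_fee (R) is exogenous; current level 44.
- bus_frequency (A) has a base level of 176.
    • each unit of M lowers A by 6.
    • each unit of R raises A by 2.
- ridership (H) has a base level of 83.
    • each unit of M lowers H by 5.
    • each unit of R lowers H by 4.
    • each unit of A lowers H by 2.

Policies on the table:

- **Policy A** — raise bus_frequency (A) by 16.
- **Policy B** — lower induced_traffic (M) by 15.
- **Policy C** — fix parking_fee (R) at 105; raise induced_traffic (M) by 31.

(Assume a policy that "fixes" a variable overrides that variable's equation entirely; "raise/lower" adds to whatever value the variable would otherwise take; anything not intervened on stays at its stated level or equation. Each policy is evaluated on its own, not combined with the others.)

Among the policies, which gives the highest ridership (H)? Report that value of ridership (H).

-226

Policy A (A + 16):
  M = 61
  R = 44
  A = 176 − 6·61 + 2·44 (+16 from intervention) = -86
  H = 83 − 5·61 − 4·44 − 2·(-86) = -226
Policy B (M − 15):
  M = 61 − 15 = 46
  R = 44
  A = 176 − 6·46 + 2·44 = -12
  H = 83 − 5·46 − 4·44 − 2·(-12) = -299
Policy C (R := 105, M + 31):
  M = 61 + 31 = 92
  R = 105
  A = 176 − 6·92 + 2·105 = -166
  H = 83 − 5·92 − 4·105 − 2·(-166) = -465
Comparing — Policy A: H=-226, Policy B: H=-299, Policy C: H=-465. Highest is -226 (Policy A).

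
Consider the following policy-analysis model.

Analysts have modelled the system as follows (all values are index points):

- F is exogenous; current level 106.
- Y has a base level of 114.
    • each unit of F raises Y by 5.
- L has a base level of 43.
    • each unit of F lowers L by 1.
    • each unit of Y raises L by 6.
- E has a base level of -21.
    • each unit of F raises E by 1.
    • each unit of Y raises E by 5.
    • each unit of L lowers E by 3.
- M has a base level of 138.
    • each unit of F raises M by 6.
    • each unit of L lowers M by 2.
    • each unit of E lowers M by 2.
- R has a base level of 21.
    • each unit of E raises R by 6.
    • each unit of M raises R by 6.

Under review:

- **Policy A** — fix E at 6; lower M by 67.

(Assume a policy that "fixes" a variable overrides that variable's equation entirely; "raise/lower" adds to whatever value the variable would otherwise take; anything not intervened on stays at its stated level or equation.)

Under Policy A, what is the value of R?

Policy A (E := 6, M − 67):
  F = 106
  Y = 114 + 5·106 = 644
  L = 43 − 106 + 6·644 = 3801
  E = 6
  M = 138 + 6·106 − 2·3801 − 2·6 (−67 from intervention) = -6907
  R = 21 + 6·6 + 6·(-6907) = -41385

-41385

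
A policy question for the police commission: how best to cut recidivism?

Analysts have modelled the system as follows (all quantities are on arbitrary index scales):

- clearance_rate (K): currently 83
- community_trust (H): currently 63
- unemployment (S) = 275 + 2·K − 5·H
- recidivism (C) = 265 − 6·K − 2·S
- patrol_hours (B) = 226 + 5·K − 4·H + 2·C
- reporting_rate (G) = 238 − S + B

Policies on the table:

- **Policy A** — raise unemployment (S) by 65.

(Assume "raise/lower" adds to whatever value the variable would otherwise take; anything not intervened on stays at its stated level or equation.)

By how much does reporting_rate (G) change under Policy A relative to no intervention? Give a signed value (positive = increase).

Baseline:
  K = 83
  H = 63
  S = 275 + 2·83 − 5·63 = 126
  C = 265 − 6·83 − 2·126 = -485
  B = 226 + 5·83 − 4·63 + 2·(-485) = -581
  G = 238 − 126 + (-581) = -469
Policy A (S + 65):
  K = 83
  H = 63
  S = 275 + 2·83 − 5·63 (+65 from intervention) = 191
  C = 265 − 6·83 − 2·191 = -615
  B = 226 + 5·83 − 4·63 + 2·(-615) = -841
  G = 238 − 191 + (-841) = -794
Change in G: -794 − (-469) = -325

-325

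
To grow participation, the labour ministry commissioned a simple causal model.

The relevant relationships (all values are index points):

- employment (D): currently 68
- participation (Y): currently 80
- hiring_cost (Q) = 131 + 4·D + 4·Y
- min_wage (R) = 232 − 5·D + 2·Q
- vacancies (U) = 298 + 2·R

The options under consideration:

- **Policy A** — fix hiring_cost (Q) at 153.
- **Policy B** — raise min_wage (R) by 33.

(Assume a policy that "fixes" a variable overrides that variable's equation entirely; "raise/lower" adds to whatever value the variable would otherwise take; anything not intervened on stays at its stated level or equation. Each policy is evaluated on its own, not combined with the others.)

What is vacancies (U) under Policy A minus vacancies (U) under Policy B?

Policy A (Q := 153):
  D = 68
  Y = 80
  Q = 153
  R = 232 − 5·68 + 2·153 = 198
  U = 298 + 2·198 = 694
Policy B (R + 33):
  D = 68
  Y = 80
  Q = 131 + 4·68 + 4·80 = 723
  R = 232 − 5·68 + 2·723 (+33 from intervention) = 1371
  U = 298 + 2·1371 = 3040
U: 694 − 3040 = -2346

-2346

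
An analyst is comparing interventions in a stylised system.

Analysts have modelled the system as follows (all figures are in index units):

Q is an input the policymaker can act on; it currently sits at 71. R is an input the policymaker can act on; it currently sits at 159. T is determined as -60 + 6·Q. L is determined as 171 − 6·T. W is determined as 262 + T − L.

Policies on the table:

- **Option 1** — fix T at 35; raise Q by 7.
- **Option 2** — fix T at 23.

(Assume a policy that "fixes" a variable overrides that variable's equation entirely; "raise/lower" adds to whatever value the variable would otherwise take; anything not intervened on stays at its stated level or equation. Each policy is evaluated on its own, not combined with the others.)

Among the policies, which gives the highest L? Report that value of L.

Option 1 (T := 35, Q + 7):
  Q = 71 + 7 = 78
  T = 35
  L = 171 − 6·35 = -39
Option 2 (T := 23):
  Q = 71
  T = 23
  L = 171 − 6·23 = 33
Comparing — Option 1: L=-39, Option 2: L=33. Highest is 33 (Option 2).

33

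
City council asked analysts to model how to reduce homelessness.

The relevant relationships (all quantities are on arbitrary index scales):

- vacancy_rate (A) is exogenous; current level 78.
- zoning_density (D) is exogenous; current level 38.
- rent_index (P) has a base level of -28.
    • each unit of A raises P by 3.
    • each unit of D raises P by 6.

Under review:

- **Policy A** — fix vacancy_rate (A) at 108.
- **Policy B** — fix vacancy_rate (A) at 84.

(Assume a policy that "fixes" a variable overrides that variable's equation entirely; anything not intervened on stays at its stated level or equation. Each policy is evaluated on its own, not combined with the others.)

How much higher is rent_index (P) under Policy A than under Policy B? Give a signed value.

Policy A (A := 108):
  A = 108
  D = 38
  P = -28 + 3·108 + 6·38 = 524
Policy B (A := 84):
  A = 84
  D = 38
  P = -28 + 3·84 + 6·38 = 452
P: 524 − 452 = 72

72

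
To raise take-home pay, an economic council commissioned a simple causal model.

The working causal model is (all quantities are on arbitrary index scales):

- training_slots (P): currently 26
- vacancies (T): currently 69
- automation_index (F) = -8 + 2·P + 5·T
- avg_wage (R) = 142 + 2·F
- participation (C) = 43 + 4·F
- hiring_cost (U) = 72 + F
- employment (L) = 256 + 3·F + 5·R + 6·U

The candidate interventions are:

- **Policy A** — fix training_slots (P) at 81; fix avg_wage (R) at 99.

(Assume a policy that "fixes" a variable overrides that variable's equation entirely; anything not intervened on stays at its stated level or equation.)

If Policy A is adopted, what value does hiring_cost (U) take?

571

Policy A (P := 81, R := 99):
  P = 81
  T = 69
  F = -8 + 2·81 + 5·69 = 499
  U = 72 + 499 = 571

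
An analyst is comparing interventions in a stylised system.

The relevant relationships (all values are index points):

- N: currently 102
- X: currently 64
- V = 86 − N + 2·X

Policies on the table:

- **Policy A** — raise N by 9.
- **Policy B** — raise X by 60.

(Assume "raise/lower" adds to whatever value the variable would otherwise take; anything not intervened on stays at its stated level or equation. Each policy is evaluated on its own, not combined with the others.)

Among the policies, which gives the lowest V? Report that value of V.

103

Policy A (N + 9):
  N = 102 + 9 = 111
  X = 64
  V = 86 − 111 + 2·64 = 103
Policy B (X + 60):
  N = 102
  X = 64 + 60 = 124
  V = 86 − 102 + 2·124 = 232
Comparing — Policy A: V=103, Policy B: V=232. Lowest is 103 (Policy A).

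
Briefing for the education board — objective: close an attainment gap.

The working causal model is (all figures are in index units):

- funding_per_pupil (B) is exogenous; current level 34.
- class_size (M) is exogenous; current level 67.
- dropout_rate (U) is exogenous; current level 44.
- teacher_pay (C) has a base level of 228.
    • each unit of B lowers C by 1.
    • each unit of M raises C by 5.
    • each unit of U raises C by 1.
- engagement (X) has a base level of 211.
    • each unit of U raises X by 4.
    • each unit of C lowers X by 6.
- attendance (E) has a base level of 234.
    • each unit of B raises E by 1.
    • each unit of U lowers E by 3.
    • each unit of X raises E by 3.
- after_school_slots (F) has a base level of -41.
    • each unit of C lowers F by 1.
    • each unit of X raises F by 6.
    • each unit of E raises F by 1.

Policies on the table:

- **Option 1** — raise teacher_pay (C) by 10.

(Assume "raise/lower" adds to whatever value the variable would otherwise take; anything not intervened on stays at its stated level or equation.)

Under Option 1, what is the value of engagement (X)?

-3111

Option 1 (C + 10):
  B = 34
  M = 67
  U = 44
  C = 228 − 34 + 5·67 + 44 (+10 from intervention) = 583
  X = 211 + 4·44 − 6·583 = -3111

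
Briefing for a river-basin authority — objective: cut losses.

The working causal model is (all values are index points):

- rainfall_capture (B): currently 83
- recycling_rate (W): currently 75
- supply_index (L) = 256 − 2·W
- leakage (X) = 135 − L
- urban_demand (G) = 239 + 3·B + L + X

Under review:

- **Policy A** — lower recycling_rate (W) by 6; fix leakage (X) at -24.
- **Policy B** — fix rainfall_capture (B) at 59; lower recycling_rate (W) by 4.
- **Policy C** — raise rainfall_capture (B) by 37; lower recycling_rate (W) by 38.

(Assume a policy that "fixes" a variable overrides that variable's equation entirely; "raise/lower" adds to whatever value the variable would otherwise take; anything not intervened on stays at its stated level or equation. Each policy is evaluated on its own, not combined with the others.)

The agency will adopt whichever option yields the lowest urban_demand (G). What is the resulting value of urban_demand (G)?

551

Policy A (W − 6, X := -24):
  B = 83
  W = 75 − 6 = 69
  L = 256 − 2·69 = 118
  X = -24
  G = 239 + 3·83 + 118 + (-24) = 582
Policy B (B := 59, W − 4):
  B = 59
  W = 75 − 4 = 71
  L = 256 − 2·71 = 114
  X = 135 − 114 = 21
  G = 239 + 3·59 + 114 + 21 = 551
Policy C (B + 37, W − 38):
  B = 83 + 37 = 120
  W = 75 − 38 = 37
  L = 256 − 2·37 = 182
  X = 135 − 182 = -47
  G = 239 + 3·120 + 182 + (-47) = 734
Comparing — Policy A: G=582, Policy B: G=551, Policy C: G=734. Lowest is 551 (Policy B).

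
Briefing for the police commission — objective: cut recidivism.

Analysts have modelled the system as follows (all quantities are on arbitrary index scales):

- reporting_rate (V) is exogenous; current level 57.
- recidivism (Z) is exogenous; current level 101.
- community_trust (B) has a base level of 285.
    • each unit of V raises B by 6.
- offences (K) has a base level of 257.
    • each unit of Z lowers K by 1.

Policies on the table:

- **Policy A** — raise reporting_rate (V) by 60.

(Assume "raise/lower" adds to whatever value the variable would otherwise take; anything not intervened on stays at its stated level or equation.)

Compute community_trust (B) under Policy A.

Policy A (V + 60):
  V = 57 + 60 = 117
  B = 285 + 6·117 = 987

987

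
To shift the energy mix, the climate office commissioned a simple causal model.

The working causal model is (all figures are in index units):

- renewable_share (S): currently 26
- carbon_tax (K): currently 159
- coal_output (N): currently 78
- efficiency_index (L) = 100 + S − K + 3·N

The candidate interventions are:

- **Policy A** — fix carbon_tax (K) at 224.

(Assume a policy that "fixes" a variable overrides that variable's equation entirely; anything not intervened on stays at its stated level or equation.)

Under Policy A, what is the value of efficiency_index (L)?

136

Policy A (K := 224):
  S = 26
  K = 224
  N = 78
  L = 100 + 26 − 224 + 3·78 = 136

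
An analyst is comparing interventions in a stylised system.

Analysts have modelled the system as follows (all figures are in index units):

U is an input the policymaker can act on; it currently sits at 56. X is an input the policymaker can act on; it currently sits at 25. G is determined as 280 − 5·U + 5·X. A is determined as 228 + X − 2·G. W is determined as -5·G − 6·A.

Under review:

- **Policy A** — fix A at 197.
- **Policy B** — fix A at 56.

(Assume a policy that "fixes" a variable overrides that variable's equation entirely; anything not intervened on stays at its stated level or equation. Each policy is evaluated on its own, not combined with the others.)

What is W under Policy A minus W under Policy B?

Policy A (A := 197):
  U = 56
  X = 25
  G = 280 − 5·56 + 5·25 = 125
  A = 197
  W = 0 − 5·125 − 6·197 = -1807
Policy B (A := 56):
  U = 56
  X = 25
  G = 280 − 5·56 + 5·25 = 125
  A = 56
  W = 0 − 5·125 − 6·56 = -961
W: -1807 − (-961) = -846

-846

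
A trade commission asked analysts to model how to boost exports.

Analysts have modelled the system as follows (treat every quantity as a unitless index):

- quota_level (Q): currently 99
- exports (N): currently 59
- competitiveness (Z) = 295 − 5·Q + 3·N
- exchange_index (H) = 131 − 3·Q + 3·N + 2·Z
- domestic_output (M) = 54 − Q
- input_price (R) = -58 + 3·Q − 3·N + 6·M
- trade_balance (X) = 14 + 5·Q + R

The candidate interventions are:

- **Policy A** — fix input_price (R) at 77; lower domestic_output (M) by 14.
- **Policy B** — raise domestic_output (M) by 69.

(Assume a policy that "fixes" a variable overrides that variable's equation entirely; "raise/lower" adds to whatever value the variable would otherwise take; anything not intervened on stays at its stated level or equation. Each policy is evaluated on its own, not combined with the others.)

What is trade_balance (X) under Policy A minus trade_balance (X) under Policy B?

Policy A (R := 77, M − 14):
  Q = 99
  N = 59
  M = 54 − 99 (−14 from intervention) = -59
  R = 77
  X = 14 + 5·99 + 77 = 586
Policy B (M + 69):
  Q = 99
  N = 59
  M = 54 − 99 (+69 from intervention) = 24
  R = -58 + 3·99 − 3·59 + 6·24 = 206
  X = 14 + 5·99 + 206 = 715
X: 586 − 715 = -129

-129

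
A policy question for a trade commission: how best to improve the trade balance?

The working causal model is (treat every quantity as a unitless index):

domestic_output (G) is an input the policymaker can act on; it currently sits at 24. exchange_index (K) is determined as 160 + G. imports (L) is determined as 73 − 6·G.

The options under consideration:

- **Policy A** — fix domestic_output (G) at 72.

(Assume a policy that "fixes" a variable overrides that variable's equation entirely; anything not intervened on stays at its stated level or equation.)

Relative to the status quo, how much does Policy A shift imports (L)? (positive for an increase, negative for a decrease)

-288

Baseline:
  G = 24
  L = 73 − 6·24 = -71
Policy A (G := 72):
  G = 72
  L = 73 − 6·72 = -359
Change in L: -359 − (-71) = -288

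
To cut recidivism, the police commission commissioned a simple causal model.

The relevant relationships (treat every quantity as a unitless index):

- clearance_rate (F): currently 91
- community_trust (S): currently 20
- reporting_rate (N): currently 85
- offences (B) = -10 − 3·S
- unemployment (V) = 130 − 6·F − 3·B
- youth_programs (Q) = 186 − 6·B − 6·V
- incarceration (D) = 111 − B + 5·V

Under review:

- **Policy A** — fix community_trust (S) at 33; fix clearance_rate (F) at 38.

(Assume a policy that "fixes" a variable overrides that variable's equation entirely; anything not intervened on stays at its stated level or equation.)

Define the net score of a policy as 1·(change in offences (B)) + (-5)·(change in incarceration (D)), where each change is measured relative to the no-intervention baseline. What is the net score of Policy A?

-11109

Baseline:
  F = 91
  S = 20
  B = -10 − 3·20 = -70
  V = 130 − 6·91 − 3·(-70) = -206
  D = 111 − (-70) + 5·(-206) = -849
Policy A (S := 33, F := 38):
  F = 38
  S = 33
  B = -10 − 3·33 = -109
  V = 130 − 6·38 − 3·(-109) = 229
  D = 111 − (-109) + 5·229 = 1365
ΔB = -109 − (-70) = -39; ΔD = 1365 − (-849) = 2214
Score = 1·(-39) + (-5)·2214 = -11109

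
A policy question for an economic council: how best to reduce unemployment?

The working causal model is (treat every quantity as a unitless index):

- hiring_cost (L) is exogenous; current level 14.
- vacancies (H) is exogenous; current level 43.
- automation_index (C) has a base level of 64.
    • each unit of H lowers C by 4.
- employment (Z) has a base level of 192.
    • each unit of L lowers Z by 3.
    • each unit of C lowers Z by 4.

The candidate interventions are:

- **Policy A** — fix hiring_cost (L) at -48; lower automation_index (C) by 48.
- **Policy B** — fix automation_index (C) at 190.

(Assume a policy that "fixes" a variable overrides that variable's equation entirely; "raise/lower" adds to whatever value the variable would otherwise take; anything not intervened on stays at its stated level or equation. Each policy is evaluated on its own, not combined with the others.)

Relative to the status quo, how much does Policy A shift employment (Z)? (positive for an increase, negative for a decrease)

378

Baseline:
  L = 14
  H = 43
  C = 64 − 4·43 = -108
  Z = 192 − 3·14 − 4·(-108) = 582
Policy A (L := -48, C − 48):
  L = -48
  H = 43
  C = 64 − 4·43 (−48 from intervention) = -156
  Z = 192 − 3·(-48) − 4·(-156) = 960
Change in Z: 960 − 582 = 378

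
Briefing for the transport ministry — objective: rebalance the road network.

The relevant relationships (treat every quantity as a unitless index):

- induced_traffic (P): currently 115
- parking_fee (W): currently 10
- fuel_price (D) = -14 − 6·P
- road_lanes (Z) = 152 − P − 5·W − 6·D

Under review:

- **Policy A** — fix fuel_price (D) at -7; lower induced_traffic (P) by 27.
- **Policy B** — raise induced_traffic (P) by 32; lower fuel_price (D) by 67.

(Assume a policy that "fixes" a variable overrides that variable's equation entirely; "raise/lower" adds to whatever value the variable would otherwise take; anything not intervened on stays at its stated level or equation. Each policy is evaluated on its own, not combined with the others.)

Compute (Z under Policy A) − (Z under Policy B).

-5677

Policy A (D := -7, P − 27):
  P = 115 − 27 = 88
  W = 10
  D = -7
  Z = 152 − 88 − 5·10 − 6·(-7) = 56
Policy B (P + 32, D − 67):
  P = 115 + 32 = 147
  W = 10
  D = -14 − 6·147 (−67 from intervention) = -963
  Z = 152 − 147 − 5·10 − 6·(-963) = 5733
Z: 56 − 5733 = -5677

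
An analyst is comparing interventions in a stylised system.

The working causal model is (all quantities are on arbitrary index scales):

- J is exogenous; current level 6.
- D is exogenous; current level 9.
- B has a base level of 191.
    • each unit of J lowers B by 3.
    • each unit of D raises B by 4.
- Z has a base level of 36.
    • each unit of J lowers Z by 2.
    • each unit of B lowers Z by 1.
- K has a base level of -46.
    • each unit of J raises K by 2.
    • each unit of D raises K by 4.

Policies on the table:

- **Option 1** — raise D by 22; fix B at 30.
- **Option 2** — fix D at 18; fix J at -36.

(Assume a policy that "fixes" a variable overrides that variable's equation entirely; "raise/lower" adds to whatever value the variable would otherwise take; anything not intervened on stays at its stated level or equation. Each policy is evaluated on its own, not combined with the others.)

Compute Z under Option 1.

Option 1 (D + 22, B := 30):
  J = 6
  D = 9 + 22 = 31
  B = 30
  Z = 36 − 2·6 − 30 = -6

-6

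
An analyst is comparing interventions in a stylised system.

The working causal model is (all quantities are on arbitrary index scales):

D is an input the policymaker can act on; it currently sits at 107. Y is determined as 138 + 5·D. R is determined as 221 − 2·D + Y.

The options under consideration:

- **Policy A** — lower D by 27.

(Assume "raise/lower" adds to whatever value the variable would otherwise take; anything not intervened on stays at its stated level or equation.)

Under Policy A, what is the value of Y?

Policy A (D − 27):
  D = 107 − 27 = 80
  Y = 138 + 5·80 = 538

538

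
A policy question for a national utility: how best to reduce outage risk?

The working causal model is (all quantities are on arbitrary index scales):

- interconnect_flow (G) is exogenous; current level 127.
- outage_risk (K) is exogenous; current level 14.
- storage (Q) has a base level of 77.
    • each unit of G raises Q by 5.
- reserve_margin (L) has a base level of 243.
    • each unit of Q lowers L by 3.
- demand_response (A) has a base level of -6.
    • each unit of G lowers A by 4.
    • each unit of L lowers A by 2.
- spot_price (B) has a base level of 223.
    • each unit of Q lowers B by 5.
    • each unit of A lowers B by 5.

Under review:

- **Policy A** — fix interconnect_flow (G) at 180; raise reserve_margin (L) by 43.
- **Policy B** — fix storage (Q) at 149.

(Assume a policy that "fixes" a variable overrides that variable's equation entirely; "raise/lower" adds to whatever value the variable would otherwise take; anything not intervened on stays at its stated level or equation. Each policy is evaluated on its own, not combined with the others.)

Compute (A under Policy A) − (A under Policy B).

4670

Policy A (G := 180, L + 43):
  G = 180
  Q = 77 + 5·180 = 977
  L = 243 − 3·977 (+43 from intervention) = -2645
  A = -6 − 4·180 − 2·(-2645) = 4564
Policy B (Q := 149):
  G = 127
  Q = 149
  L = 243 − 3·149 = -204
  A = -6 − 4·127 − 2·(-204) = -106
A: 4564 − (-106) = 4670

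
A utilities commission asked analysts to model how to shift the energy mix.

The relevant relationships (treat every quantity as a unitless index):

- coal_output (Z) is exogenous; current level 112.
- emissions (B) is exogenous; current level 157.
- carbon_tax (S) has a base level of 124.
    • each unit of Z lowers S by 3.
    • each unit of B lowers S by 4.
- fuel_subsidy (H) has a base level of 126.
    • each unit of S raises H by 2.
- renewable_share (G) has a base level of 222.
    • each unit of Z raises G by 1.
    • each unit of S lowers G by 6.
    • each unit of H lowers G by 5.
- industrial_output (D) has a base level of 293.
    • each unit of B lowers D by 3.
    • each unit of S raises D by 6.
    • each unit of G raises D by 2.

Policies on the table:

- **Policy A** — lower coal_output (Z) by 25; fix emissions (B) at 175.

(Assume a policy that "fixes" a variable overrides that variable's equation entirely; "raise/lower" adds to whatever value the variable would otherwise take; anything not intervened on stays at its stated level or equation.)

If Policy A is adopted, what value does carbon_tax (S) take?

Policy A (Z − 25, B := 175):
  Z = 112 − 25 = 87
  B = 175
  S = 124 − 3·87 − 4·175 = -837

-837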